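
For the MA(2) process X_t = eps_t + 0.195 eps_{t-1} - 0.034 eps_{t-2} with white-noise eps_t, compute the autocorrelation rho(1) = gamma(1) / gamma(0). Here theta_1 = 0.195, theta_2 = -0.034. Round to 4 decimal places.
\rho(1) = 0.1813

For an MA(q) process with theta_0 = 1, the autocovariance is
  gamma(k) = sigma^2 * sum_{i=0..q-k} theta_i * theta_{i+k},
and rho(k) = gamma(k) / gamma(0). Sigma^2 cancels.
  numerator   = (1)*(0.195) + (0.195)*(-0.034) = 0.18837.
  denominator = (1)^2 + (0.195)^2 + (-0.034)^2 = 1.039181.
  rho(1) = 0.18837 / 1.039181 = 0.1813.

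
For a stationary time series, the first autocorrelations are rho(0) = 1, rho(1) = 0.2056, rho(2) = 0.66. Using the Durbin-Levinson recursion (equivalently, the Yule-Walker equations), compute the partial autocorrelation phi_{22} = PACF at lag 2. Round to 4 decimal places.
\phi_{22} = 0.6450

The PACF at lag k is phi_{kk}, the last component of the solution
to the Yule-Walker system G_k phi = r_k where
  (G_k)_{ij} = rho(|i - j|), (r_k)_i = rho(i), i,j = 1..k.
Equivalently, Durbin-Levinson gives phi_{kk} iteratively:
  phi_{11} = rho(1)
  phi_{kk} = [rho(k) - sum_{j=1..k-1} phi_{k-1,j} rho(k-j)]
            / [1 - sum_{j=1..k-1} phi_{k-1,j} rho(j)],
  phi_{k,j} = phi_{k-1,j} - phi_{kk} phi_{k-1,k-j},  j = 1..k-1.
Step k = 1:
  phi_11 = rho(1) = 0.2056.
Step k = 2:
  phi_22 = [rho(2) - phi_11 rho(1)] / [1 - phi_11 rho(1)] = [0.66 - (0.2056)(0.2056)] / [1 - (0.2056)(0.2056)]
         = 0.61772864 / 0.95772864 = 0.645.
Therefore phi_{22} = 0.6450.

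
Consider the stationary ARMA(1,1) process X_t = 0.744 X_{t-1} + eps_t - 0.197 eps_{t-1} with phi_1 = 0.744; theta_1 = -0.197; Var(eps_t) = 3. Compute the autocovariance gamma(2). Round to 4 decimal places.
\gamma(2) = 2.3338

Multiply the model equation by X_{t-k} and take expectations. With theta_0 = psi_0 = 1 and psi_j the MA(infinity) weights, this gives
  gamma(k) - sum_i phi_i gamma(k-i) = c_k,
  c_k = sigma^2 * sum_{j=k..q} theta_j psi_{j-k}   (c_k = 0 for k > q),
using gamma(-m) = gamma(m).
psi-weights needed (psi_j = theta_j + sum_i phi_i psi_{j-i}):
  psi_1 = theta_1 + phi_1 = -0.197 + (0.744) = 0.547
Right-hand sides:
  c_0 = sigma^2 (1 + theta_1 psi_1) = 3 * (1 + (-0.197)(0.547)) = 3 * 0.892241 = 2.676723
  c_1 = sigma^2 theta_1 = 3 * (-0.197) = -0.591
  c_2 = 0
Equations for k = 0 and k = 1 (AR order 1):
  gamma(0) = phi_1 gamma(1) + c_0
  gamma(1) = phi_1 gamma(0) + c_1
Substituting the second into the first: gamma(0) (1 - phi_1^2) = c_0 + phi_1 c_1, so
  gamma(0) = (c_0 + phi_1 c_1) / (1 - phi_1^2) = (2.676723 + (0.744)(-0.591)) / (1 - (0.744)^2) = 2.237019 / 0.446464 = 5.010525.
  gamma(1) = phi_1 gamma(0) + c_1 = (0.744)(5.010525) + (-0.591) = 3.136831.
For k = 2 (> q): gamma(2) = phi_1 gamma(1) = (0.744)(3.136831) = 2.333802.
Therefore gamma(2) = 2.3338 (to 4 decimal places).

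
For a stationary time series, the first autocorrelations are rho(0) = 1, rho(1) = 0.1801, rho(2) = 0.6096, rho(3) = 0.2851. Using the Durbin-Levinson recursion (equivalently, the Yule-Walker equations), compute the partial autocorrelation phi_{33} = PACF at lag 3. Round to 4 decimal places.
\phi_{33} = 0.2140

The PACF at lag k is phi_{kk}, the last component of the solution
to the Yule-Walker system G_k phi = r_k where
  (G_k)_{ij} = rho(|i - j|), (r_k)_i = rho(i), i,j = 1..k.
Equivalently, Durbin-Levinson gives phi_{kk} iteratively:
  phi_{11} = rho(1)
  phi_{kk} = [rho(k) - sum_{j=1..k-1} phi_{k-1,j} rho(k-j)]
            / [1 - sum_{j=1..k-1} phi_{k-1,j} rho(j)],
  phi_{k,j} = phi_{k-1,j} - phi_{kk} phi_{k-1,k-j},  j = 1..k-1.
Step k = 1:
  phi_11 = rho(1) = 0.1801.
Step k = 2:
  phi_22 = [rho(2) - phi_11 rho(1)] / [1 - phi_11 rho(1)] = [0.6096 - (0.1801)(0.1801)] / [1 - (0.1801)(0.1801)]
         = 0.57716399 / 0.96756399 = 0.596512.
  Update: phi_21 = phi_11 - phi_22 phi_11 = 0.1801 - (0.596512)(0.1801) = 0.072668.
Step k = 3:
  phi_33 = [rho(3) - phi_21 rho(2) - phi_22 rho(1)] / [1 - phi_21 rho(1) - phi_22 rho(2)]
    numerator   = 0.2851 - (0.072668)(0.6096) - (0.596512)(0.1801) = 0.13336963
    denominator = 1 - (0.072668)(0.1801) - (0.596512)(0.6096) = 0.62327847
  phi_33 = 0.13336963 / 0.62327847 = 0.214.
Therefore phi_{33} = 0.2140.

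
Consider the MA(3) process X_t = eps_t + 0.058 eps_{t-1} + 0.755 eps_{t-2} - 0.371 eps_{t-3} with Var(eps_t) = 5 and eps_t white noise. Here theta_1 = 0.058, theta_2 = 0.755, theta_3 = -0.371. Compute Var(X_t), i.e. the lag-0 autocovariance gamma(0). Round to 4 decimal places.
\gamma(0) = 8.5552

For an MA(q) process X_t = eps_t + sum_i theta_i eps_{t-i} with
Var(eps_t) = sigma^2, the variance is
  gamma(0) = sigma^2 * (1 + sum_i theta_i^2).
  sum_i theta_i^2 = (0.058)^2 + (0.755)^2 + (-0.371)^2 = 0.003364 + 0.570025 + 0.137641 = 0.71103.
  gamma(0) = 5 * (1 + 0.71103) = 5 * 1.71103 = 8.55515, which rounds to 8.5552.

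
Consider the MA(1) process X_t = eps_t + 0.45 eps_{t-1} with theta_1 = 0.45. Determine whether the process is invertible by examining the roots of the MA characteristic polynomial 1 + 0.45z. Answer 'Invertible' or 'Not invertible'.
\text{Invertible}

The MA(q) characteristic polynomial is P(z) = 1 + 0.45z.
Invertibility requires all roots to lie outside the unit circle, i.e. |z| > 1 for every root.
This is linear in z: 1 + (0.45) z = 0  =>  z = -1/(0.45) = -2.222222,  |z| = 2.222222.
Moduli of all roots: 2.2222.
All moduli strictly greater than 1? Yes.
Verdict: Invertible.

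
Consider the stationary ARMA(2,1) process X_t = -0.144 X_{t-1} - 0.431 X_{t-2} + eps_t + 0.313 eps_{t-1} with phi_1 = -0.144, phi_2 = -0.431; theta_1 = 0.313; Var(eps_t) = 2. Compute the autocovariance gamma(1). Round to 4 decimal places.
\gamma(1) = 0.1790

Multiply the model equation by X_{t-k} and take expectations. With theta_0 = psi_0 = 1 and psi_j the MA(infinity) weights, this gives
  gamma(k) - sum_i phi_i gamma(k-i) = c_k,
  c_k = sigma^2 * sum_{j=k..q} theta_j psi_{j-k}   (c_k = 0 for k > q),
using gamma(-m) = gamma(m).
psi-weights needed (psi_j = theta_j + sum_i phi_i psi_{j-i}):
  psi_1 = theta_1 + phi_1 = 0.313 + (-0.144) = 0.169
Right-hand sides:
  c_0 = sigma^2 (1 + theta_1 psi_1) = 2 * (1 + (0.313)(0.169)) = 2 * 1.052897 = 2.105794
  c_1 = sigma^2 theta_1 = 2 * (0.313) = 0.626
  c_2 = 0
Equations for k = 0, 1, 2 (AR order 2, c_2 = 0):
  (E0) gamma(0) = phi_1 gamma(1) + phi_2 gamma(2) + c_0
  (E1) gamma(1) = phi_1 gamma(0) + phi_2 gamma(1) + c_1
  (E2) gamma(2) = phi_1 gamma(1) + phi_2 gamma(0)
From (E1): gamma(1) = A gamma(0) + B with
  A = phi_1 / (1 - phi_2) = -0.144 / 1.431 = -0.100629,   B = c_1 / (1 - phi_2) = 0.626 / 1.431 = 0.437456.
Insert (E2) into (E0): gamma(0) (1 - phi_2^2) = phi_1 (1 + phi_2) gamma(1) + c_0.
  phi_1 (1 + phi_2) = (-0.144)(0.569) = -0.081936,   1 - phi_2^2 = 0.814239.
Replace gamma(1) by A gamma(0) + B and collect gamma(0):
  gamma(0) [0.814239 - (-0.081936)(-0.100629)] = (-0.081936)(0.437456) + 2.105794
  gamma(0) * 0.805994 = 2.069951
  gamma(0) = 2.069951 / 0.805994 = 2.568196.
  gamma(1) = A gamma(0) + B = (-0.100629)(2.568196) + (0.437456) = 0.179021.
Therefore gamma(1) = 0.1790 (to 4 decimal places).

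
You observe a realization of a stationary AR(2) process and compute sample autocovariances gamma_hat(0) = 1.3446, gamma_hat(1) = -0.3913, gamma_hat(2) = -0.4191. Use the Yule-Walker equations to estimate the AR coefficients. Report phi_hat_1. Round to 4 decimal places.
\hat\phi_{1} = -0.4170

The Yule-Walker equations for an AR(p) process read, in matrix form,
  Gamma_p phi = r_p,   with   (Gamma_p)_{ij} = gamma(|i - j|),
                       (r_p)_i = gamma(i),   i,j = 1..p.
Substitute the sample gammas (Toeplitz matrix and right-hand side of size 2):
  Gamma_p = [[1.3446, -0.3913], [-0.3913, 1.3446]]
  r_p     = [-0.3913, -0.4191]
Written out:
  1.3446 phi_1 - 0.3913 phi_2 = -0.3913
  -0.3913 phi_1 + 1.3446 phi_2 = -0.4191
Solve by Cramer's rule:
  det = gamma(0)^2 - gamma(1)^2 = (1.3446)^2 - (-0.3913)^2 = 1.80794916 - 0.15311569 = 1.65483347
  phi_hat_1 = [gamma(1) gamma(0) - gamma(1) gamma(2)] / det = [(-0.3913)(1.3446) - (-0.3913)(-0.4191)] / 1.65483347 = -0.69013581 / 1.65483347 = -0.417
  phi_hat_2 = [gamma(0) gamma(2) - gamma(1)^2] / det = [(1.3446)(-0.4191) - (-0.3913)^2] / 1.65483347 = -0.71663755 / 1.65483347 = -0.4331
So phi_hat = [-0.4170, -0.4331].
Therefore phi_hat_1 = -0.4170.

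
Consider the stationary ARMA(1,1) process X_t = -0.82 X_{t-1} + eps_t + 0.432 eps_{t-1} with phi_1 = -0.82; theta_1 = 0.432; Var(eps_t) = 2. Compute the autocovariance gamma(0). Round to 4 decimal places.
\gamma(0) = 2.9191

Multiply the model equation by X_{t-k} and take expectations. With theta_0 = psi_0 = 1 and psi_j the MA(infinity) weights, this gives
  gamma(k) - sum_i phi_i gamma(k-i) = c_k,
  c_k = sigma^2 * sum_{j=k..q} theta_j psi_{j-k}   (c_k = 0 for k > q),
using gamma(-m) = gamma(m).
psi-weights needed (psi_j = theta_j + sum_i phi_i psi_{j-i}):
  psi_1 = theta_1 + phi_1 = 0.432 + (-0.82) = -0.388
Right-hand sides:
  c_0 = sigma^2 (1 + theta_1 psi_1) = 2 * (1 + (0.432)(-0.388)) = 2 * 0.832384 = 1.664768
  c_1 = sigma^2 theta_1 = 2 * (0.432) = 0.864
  c_2 = 0
Equations for k = 0 and k = 1 (AR order 1):
  gamma(0) = phi_1 gamma(1) + c_0
  gamma(1) = phi_1 gamma(0) + c_1
Substituting the second into the first: gamma(0) (1 - phi_1^2) = c_0 + phi_1 c_1, so
  gamma(0) = (c_0 + phi_1 c_1) / (1 - phi_1^2) = (1.664768 + (-0.82)(0.864)) / (1 - (-0.82)^2) = 0.956288 / 0.3276 = 2.919072.
Therefore gamma(0) = 2.9191 (to 4 decimal places).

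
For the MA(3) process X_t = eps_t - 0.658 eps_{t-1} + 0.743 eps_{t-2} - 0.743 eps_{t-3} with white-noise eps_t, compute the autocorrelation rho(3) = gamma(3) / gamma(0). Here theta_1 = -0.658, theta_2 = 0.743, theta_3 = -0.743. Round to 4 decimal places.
\rho(3) = -0.2929

For an MA(q) process with theta_0 = 1, the autocovariance is
  gamma(k) = sigma^2 * sum_{i=0..q-k} theta_i * theta_{i+k},
and rho(k) = gamma(k) / gamma(0). Sigma^2 cancels.
  numerator   = (1)*(-0.743) = -0.743.
  denominator = (1)^2 + (-0.658)^2 + (0.743)^2 + (-0.743)^2 = 2.537062.
  rho(3) = -0.743 / 2.537062 = -0.2929.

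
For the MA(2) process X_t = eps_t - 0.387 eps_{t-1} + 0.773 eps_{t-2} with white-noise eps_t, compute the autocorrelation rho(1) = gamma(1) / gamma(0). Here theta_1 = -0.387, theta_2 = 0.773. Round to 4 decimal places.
\rho(1) = -0.3927

For an MA(q) process with theta_0 = 1, the autocovariance is
  gamma(k) = sigma^2 * sum_{i=0..q-k} theta_i * theta_{i+k},
and rho(k) = gamma(k) / gamma(0). Sigma^2 cancels.
  numerator   = (1)*(-0.387) + (-0.387)*(0.773) = -0.686151.
  denominator = (1)^2 + (-0.387)^2 + (0.773)^2 = 1.747298.
  rho(1) = -0.686151 / 1.747298 = -0.3927.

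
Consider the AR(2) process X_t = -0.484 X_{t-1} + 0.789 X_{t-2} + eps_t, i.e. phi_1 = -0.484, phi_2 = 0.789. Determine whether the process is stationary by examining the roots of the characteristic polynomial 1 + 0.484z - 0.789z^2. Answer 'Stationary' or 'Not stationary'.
\text{Not stationary}

The AR(p) characteristic polynomial is P(z) = 1 + 0.484z - 0.789z^2.
Stationarity requires all roots to lie outside the unit circle, i.e. |z| > 1 for every root.
Set 1 + (0.484) z + (-0.789) z^2 = 0, i.e. a z^2 + b z + c = 0 with a = -0.789, b = 0.484, c = 1.
Discriminant D = b^2 - 4ac = (0.484)^2 - 4*(-0.789)*1 = 0.234256 - (-3.156) = 3.390256.
D >= 0, so the roots are real: z = (-b +/- sqrt(D)) / (2a) = (-0.484 +/- 1.841265) / (-1.578).
  z_1 = (-0.484 + 1.841265) / (-1.578) = -0.8601,   |z_1| = 0.8601.
  z_2 = (-0.484 - 1.841265) / (-1.578) = 1.4736,   |z_2| = 1.4736.
Moduli of all roots: 0.8601, 1.4736.
All moduli strictly greater than 1? No.
Verdict: Not stationary.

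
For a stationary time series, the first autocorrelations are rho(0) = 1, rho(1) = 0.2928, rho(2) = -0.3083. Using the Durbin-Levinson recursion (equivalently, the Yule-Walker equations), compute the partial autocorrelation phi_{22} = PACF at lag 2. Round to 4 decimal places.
\phi_{22} = -0.4310

The PACF at lag k is phi_{kk}, the last component of the solution
to the Yule-Walker system G_k phi = r_k where
  (G_k)_{ij} = rho(|i - j|), (r_k)_i = rho(i), i,j = 1..k.
Equivalently, Durbin-Levinson gives phi_{kk} iteratively:
  phi_{11} = rho(1)
  phi_{kk} = [rho(k) - sum_{j=1..k-1} phi_{k-1,j} rho(k-j)]
            / [1 - sum_{j=1..k-1} phi_{k-1,j} rho(j)],
  phi_{k,j} = phi_{k-1,j} - phi_{kk} phi_{k-1,k-j},  j = 1..k-1.
Step k = 1:
  phi_11 = rho(1) = 0.2928.
Step k = 2:
  phi_22 = [rho(2) - phi_11 rho(1)] / [1 - phi_11 rho(1)] = [-0.3083 - (0.2928)(0.2928)] / [1 - (0.2928)(0.2928)]
         = -0.39403184 / 0.91426816 = -0.431.
Therefore phi_{22} = -0.4310.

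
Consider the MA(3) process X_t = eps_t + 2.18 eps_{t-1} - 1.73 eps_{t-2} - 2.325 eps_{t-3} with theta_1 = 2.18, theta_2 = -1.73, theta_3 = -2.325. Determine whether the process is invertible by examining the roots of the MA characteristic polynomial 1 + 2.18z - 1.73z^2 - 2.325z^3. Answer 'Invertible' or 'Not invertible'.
\text{Not invertible}

The MA(q) characteristic polynomial is P(z) = 1 + 2.18z - 1.73z^2 - 2.325z^3.
Invertibility requires all roots to lie outside the unit circle, i.e. |z| > 1 for every root.
Degree 3: look for a simple real root z0 first, then factor out (1 - z/z0) and solve the remaining quadratic.
Testing z0 = -0.4: P(-0.4) = 1 + (2.18)(-0.4) + (-1.73)(-0.4)^2 + (-2.325)(-0.4)^3
  = 1 + (-0.872) + (-0.2768) + (0.1488) = 0.  So z_0 = -0.4 is a root, |z_0| = 0.4.
Divide out the factor (1 + 2.5 z) = (1 - z/z0) (since 1/z0 = -2.5):
  P(z) = (1 + 2.5 z)(1 + (-0.32) z + (-0.93) z^2)
  [check: z-coef -0.32 - (-2.5) = 2.18; z^2-coef -0.93 - (-2.5)(-0.32) = -1.73; z^3-coef -(-2.5)(-0.93) = -2.325.]
Remaining roots from the quadratic factor 1 + (-0.32) z + (-0.93) z^2:
  Set 1 + (-0.32) z + (-0.93) z^2 = 0, i.e. a z^2 + b z + c = 0 with a = -0.93, b = -0.32, c = 1.
  Discriminant D = b^2 - 4ac = (-0.32)^2 - 4*(-0.93)*1 = 0.1024 - (-3.72) = 3.8224.
  D >= 0, so the roots are real: z = (-b +/- sqrt(D)) / (2a) = (0.32 +/- 1.955096) / (-1.86).
    z_1 = (0.32 + 1.955096) / (-1.86) = -1.2232,   |z_1| = 1.2232.
    z_2 = (0.32 - 1.955096) / (-1.86) = 0.8791,   |z_2| = 0.8791.
Moduli of all roots: 0.4000, 1.2232, 0.8791.
All moduli strictly greater than 1? No.
Verdict: Not invertible.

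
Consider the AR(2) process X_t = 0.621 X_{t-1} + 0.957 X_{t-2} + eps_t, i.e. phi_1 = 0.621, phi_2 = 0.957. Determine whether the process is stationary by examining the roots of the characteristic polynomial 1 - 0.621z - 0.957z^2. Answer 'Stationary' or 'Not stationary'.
\text{Not stationary}

The AR(p) characteristic polynomial is P(z) = 1 - 0.621z - 0.957z^2.
Stationarity requires all roots to lie outside the unit circle, i.e. |z| > 1 for every root.
Set 1 + (-0.621) z + (-0.957) z^2 = 0, i.e. a z^2 + b z + c = 0 with a = -0.957, b = -0.621, c = 1.
Discriminant D = b^2 - 4ac = (-0.621)^2 - 4*(-0.957)*1 = 0.385641 - (-3.828) = 4.213641.
D >= 0, so the roots are real: z = (-b +/- sqrt(D)) / (2a) = (0.621 +/- 2.052716) / (-1.914).
  z_1 = (0.621 + 2.052716) / (-1.914) = -1.3969,   |z_1| = 1.3969.
  z_2 = (0.621 - 2.052716) / (-1.914) = 0.748,   |z_2| = 0.748.
Moduli of all roots: 1.3969, 0.7480.
All moduli strictly greater than 1? No.
Verdict: Not stationary.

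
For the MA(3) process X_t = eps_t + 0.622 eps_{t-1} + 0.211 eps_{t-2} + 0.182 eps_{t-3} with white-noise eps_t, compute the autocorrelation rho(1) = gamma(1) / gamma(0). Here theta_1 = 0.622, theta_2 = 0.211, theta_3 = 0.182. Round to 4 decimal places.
\rho(1) = 0.5405

For an MA(q) process with theta_0 = 1, the autocovariance is
  gamma(k) = sigma^2 * sum_{i=0..q-k} theta_i * theta_{i+k},
and rho(k) = gamma(k) / gamma(0). Sigma^2 cancels.
  numerator   = (1)*(0.622) + (0.622)*(0.211) + (0.211)*(0.182) = 0.791644.
  denominator = (1)^2 + (0.622)^2 + (0.211)^2 + (0.182)^2 = 1.464529.
  rho(1) = 0.791644 / 1.464529 = 0.5405.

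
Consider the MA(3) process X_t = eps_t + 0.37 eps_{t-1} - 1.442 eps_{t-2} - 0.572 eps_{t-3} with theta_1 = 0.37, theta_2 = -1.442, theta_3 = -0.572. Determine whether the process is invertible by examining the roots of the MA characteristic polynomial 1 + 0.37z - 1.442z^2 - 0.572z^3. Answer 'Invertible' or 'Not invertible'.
\text{Not invertible}

The MA(q) characteristic polynomial is P(z) = 1 + 0.37z - 1.442z^2 - 0.572z^3.
Invertibility requires all roots to lie outside the unit circle, i.e. |z| > 1 for every root.
Degree 3: look for a simple real root z0 first, then factor out (1 - z/z0) and solve the remaining quadratic.
Testing z0 = -2.5: P(-2.5) = 1 + (0.37)(-2.5) + (-1.442)(-2.5)^2 + (-0.572)(-2.5)^3
  = 1 + (-0.925) + (-9.0125) + (8.9375) = 0.  So z_0 = -2.5 is a root, |z_0| = 2.5.
Divide out the factor (1 + 0.4 z) = (1 - z/z0) (since 1/z0 = -0.4):
  P(z) = (1 + 0.4 z)(1 + (-0.03) z + (-1.43) z^2)
  [check: z-coef -0.03 - (-0.4) = 0.37; z^2-coef -1.43 - (-0.4)(-0.03) = -1.442; z^3-coef -(-0.4)(-1.43) = -0.572.]
Remaining roots from the quadratic factor 1 + (-0.03) z + (-1.43) z^2:
  Set 1 + (-0.03) z + (-1.43) z^2 = 0, i.e. a z^2 + b z + c = 0 with a = -1.43, b = -0.03, c = 1.
  Discriminant D = b^2 - 4ac = (-0.03)^2 - 4*(-1.43)*1 = 0.0009 - (-5.72) = 5.7209.
  D >= 0, so the roots are real: z = (-b +/- sqrt(D)) / (2a) = (0.03 +/- 2.39184) / (-2.86).
    z_1 = (0.03 + 2.39184) / (-2.86) = -0.8468,   |z_1| = 0.8468.
    z_2 = (0.03 - 2.39184) / (-2.86) = 0.8258,   |z_2| = 0.8258.
Moduli of all roots: 2.5000, 0.8468, 0.8258.
All moduli strictly greater than 1? No.
Verdict: Not invertible.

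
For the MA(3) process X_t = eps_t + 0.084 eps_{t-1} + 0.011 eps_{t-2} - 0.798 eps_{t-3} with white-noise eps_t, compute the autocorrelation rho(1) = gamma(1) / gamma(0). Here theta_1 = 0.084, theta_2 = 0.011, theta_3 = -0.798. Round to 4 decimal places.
\rho(1) = 0.0463

For an MA(q) process with theta_0 = 1, the autocovariance is
  gamma(k) = sigma^2 * sum_{i=0..q-k} theta_i * theta_{i+k},
and rho(k) = gamma(k) / gamma(0). Sigma^2 cancels.
  numerator   = (1)*(0.084) + (0.084)*(0.011) + (0.011)*(-0.798) = 0.076146.
  denominator = (1)^2 + (0.084)^2 + (0.011)^2 + (-0.798)^2 = 1.643981.
  rho(1) = 0.076146 / 1.643981 = 0.0463.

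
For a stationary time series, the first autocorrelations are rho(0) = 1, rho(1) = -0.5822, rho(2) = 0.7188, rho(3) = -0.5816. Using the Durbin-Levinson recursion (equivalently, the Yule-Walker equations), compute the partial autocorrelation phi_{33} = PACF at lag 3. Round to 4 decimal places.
\phi_{33} = -0.1559

The PACF at lag k is phi_{kk}, the last component of the solution
to the Yule-Walker system G_k phi = r_k where
  (G_k)_{ij} = rho(|i - j|), (r_k)_i = rho(i), i,j = 1..k.
Equivalently, Durbin-Levinson gives phi_{kk} iteratively:
  phi_{11} = rho(1)
  phi_{kk} = [rho(k) - sum_{j=1..k-1} phi_{k-1,j} rho(k-j)]
            / [1 - sum_{j=1..k-1} phi_{k-1,j} rho(j)],
  phi_{k,j} = phi_{k-1,j} - phi_{kk} phi_{k-1,k-j},  j = 1..k-1.
Step k = 1:
  phi_11 = rho(1) = -0.5822.
Step k = 2:
  phi_22 = [rho(2) - phi_11 rho(1)] / [1 - phi_11 rho(1)] = [0.7188 - (-0.5822)(-0.5822)] / [1 - (-0.5822)(-0.5822)]
         = 0.37984316 / 0.66104316 = 0.574612.
  Update: phi_21 = phi_11 - phi_22 phi_11 = -0.5822 - (0.574612)(-0.5822) = -0.247661.
Step k = 3:
  phi_33 = [rho(3) - phi_21 rho(2) - phi_22 rho(1)] / [1 - phi_21 rho(1) - phi_22 rho(2)]
    numerator   = -0.5816 - (-0.247661)(0.7188) - (0.574612)(-0.5822) = -0.06904229
    denominator = 1 - (-0.247661)(-0.5822) - (0.574612)(0.7188) = 0.44278082
  phi_33 = -0.06904229 / 0.44278082 = -0.1559.
Therefore phi_{33} = -0.1559.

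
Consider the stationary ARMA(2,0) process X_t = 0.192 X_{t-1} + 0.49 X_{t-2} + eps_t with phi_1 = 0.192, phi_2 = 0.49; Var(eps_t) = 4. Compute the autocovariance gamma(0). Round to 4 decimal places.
\gamma(0) = 6.1331

Multiply the model equation by X_{t-k} and take expectations. With theta_0 = psi_0 = 1 and psi_j the MA(infinity) weights, this gives
  gamma(k) - sum_i phi_i gamma(k-i) = c_k,
  c_k = sigma^2 * sum_{j=k..q} theta_j psi_{j-k}   (c_k = 0 for k > q),
using gamma(-m) = gamma(m).
Pure AR (q = 0): c_0 = sigma^2 = 4, c_k = 0 for k >= 1.
Equations for k = 0, 1, 2 (AR order 2, c_2 = 0):
  (E0) gamma(0) = phi_1 gamma(1) + phi_2 gamma(2) + c_0
  (E1) gamma(1) = phi_1 gamma(0) + phi_2 gamma(1) + c_1
  (E2) gamma(2) = phi_1 gamma(1) + phi_2 gamma(0)
From (E1): gamma(1) = A gamma(0) + B with
  A = phi_1 / (1 - phi_2) = 0.192 / 0.51 = 0.376471,   B = c_1 / (1 - phi_2) = 0 / 0.51 = 0.
Insert (E2) into (E0): gamma(0) (1 - phi_2^2) = phi_1 (1 + phi_2) gamma(1) + c_0.
  phi_1 (1 + phi_2) = (0.192)(1.49) = 0.28608,   1 - phi_2^2 = 0.7599.
Replace gamma(1) by A gamma(0) + B and collect gamma(0):
  gamma(0) [0.7599 - (0.28608)(0.376471)] = c_0 = 4
  gamma(0) * 0.652199 = 4
  gamma(0) = 4 / 0.652199 = 6.133095.
Therefore gamma(0) = 6.1331 (to 4 decimal places).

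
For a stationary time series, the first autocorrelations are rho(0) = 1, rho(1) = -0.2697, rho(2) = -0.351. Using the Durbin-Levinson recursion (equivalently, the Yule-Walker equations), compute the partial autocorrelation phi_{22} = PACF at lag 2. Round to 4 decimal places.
\phi_{22} = -0.4570

The PACF at lag k is phi_{kk}, the last component of the solution
to the Yule-Walker system G_k phi = r_k where
  (G_k)_{ij} = rho(|i - j|), (r_k)_i = rho(i), i,j = 1..k.
Equivalently, Durbin-Levinson gives phi_{kk} iteratively:
  phi_{11} = rho(1)
  phi_{kk} = [rho(k) - sum_{j=1..k-1} phi_{k-1,j} rho(k-j)]
            / [1 - sum_{j=1..k-1} phi_{k-1,j} rho(j)],
  phi_{k,j} = phi_{k-1,j} - phi_{kk} phi_{k-1,k-j},  j = 1..k-1.
Step k = 1:
  phi_11 = rho(1) = -0.2697.
Step k = 2:
  phi_22 = [rho(2) - phi_11 rho(1)] / [1 - phi_11 rho(1)] = [-0.351 - (-0.2697)(-0.2697)] / [1 - (-0.2697)(-0.2697)]
         = -0.42373809 / 0.92726191 = -0.457.
Therefore phi_{22} = -0.4570.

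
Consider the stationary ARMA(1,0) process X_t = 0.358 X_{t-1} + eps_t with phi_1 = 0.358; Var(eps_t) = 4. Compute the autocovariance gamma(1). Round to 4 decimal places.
\gamma(1) = 1.6425

Multiply the model equation by X_{t-k} and take expectations. With theta_0 = psi_0 = 1 and psi_j the MA(infinity) weights, this gives
  gamma(k) - sum_i phi_i gamma(k-i) = c_k,
  c_k = sigma^2 * sum_{j=k..q} theta_j psi_{j-k}   (c_k = 0 for k > q),
using gamma(-m) = gamma(m).
Pure AR (q = 0): c_0 = sigma^2 = 4, c_k = 0 for k >= 1.
Equations for k = 0 and k = 1 (AR order 1):
  gamma(0) = phi_1 gamma(1) + c_0
  gamma(1) = phi_1 gamma(0) + c_1
Substituting the second into the first: gamma(0) (1 - phi_1^2) = c_0 + phi_1 c_1, so
  gamma(0) = c_0 / (1 - phi_1^2) = 4 / (1 - (0.358)^2) = 4 / 0.871836 = 4.588019.
  gamma(1) = phi_1 gamma(0) = (0.358)(4.588019) = 1.642511.
Therefore gamma(1) = 1.6425 (to 4 decimal places).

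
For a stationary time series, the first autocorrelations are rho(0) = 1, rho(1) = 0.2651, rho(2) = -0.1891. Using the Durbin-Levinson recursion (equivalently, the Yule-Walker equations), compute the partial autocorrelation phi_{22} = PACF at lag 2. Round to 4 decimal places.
\phi_{22} = -0.2790

The PACF at lag k is phi_{kk}, the last component of the solution
to the Yule-Walker system G_k phi = r_k where
  (G_k)_{ij} = rho(|i - j|), (r_k)_i = rho(i), i,j = 1..k.
Equivalently, Durbin-Levinson gives phi_{kk} iteratively:
  phi_{11} = rho(1)
  phi_{kk} = [rho(k) - sum_{j=1..k-1} phi_{k-1,j} rho(k-j)]
            / [1 - sum_{j=1..k-1} phi_{k-1,j} rho(j)],
  phi_{k,j} = phi_{k-1,j} - phi_{kk} phi_{k-1,k-j},  j = 1..k-1.
Step k = 1:
  phi_11 = rho(1) = 0.2651.
Step k = 2:
  phi_22 = [rho(2) - phi_11 rho(1)] / [1 - phi_11 rho(1)] = [-0.1891 - (0.2651)(0.2651)] / [1 - (0.2651)(0.2651)]
         = -0.25937801 / 0.92972199 = -0.279.
Therefore phi_{22} = -0.2790.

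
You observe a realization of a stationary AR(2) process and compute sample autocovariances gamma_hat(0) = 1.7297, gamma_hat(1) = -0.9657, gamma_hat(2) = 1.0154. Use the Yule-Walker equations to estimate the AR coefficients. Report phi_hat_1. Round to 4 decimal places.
\hat\phi_{1} = -0.3350

The Yule-Walker equations for an AR(p) process read, in matrix form,
  Gamma_p phi = r_p,   with   (Gamma_p)_{ij} = gamma(|i - j|),
                       (r_p)_i = gamma(i),   i,j = 1..p.
Substitute the sample gammas (Toeplitz matrix and right-hand side of size 2):
  Gamma_p = [[1.7297, -0.9657], [-0.9657, 1.7297]]
  r_p     = [-0.9657, 1.0154]
Written out:
  1.7297 phi_1 - 0.9657 phi_2 = -0.9657
  -0.9657 phi_1 + 1.7297 phi_2 = 1.0154
Solve by Cramer's rule:
  det = gamma(0)^2 - gamma(1)^2 = (1.7297)^2 - (-0.9657)^2 = 2.99186209 - 0.93257649 = 2.0592856
  phi_hat_1 = [gamma(1) gamma(0) - gamma(1) gamma(2)] / det = [(-0.9657)(1.7297) - (-0.9657)(1.0154)] / 2.0592856 = -0.68979951 / 2.0592856 = -0.335
  phi_hat_2 = [gamma(0) gamma(2) - gamma(1)^2] / det = [(1.7297)(1.0154) - (-0.9657)^2] / 2.0592856 = 0.82376089 / 2.0592856 = 0.4
So phi_hat = [-0.3350, 0.4000].
Therefore phi_hat_1 = -0.3350.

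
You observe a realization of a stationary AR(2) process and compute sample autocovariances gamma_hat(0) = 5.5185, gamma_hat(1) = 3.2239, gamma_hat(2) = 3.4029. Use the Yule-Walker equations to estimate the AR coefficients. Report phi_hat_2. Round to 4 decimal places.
\hat\phi_{2} = 0.4180

The Yule-Walker equations for an AR(p) process read, in matrix form,
  Gamma_p phi = r_p,   with   (Gamma_p)_{ij} = gamma(|i - j|),
                       (r_p)_i = gamma(i),   i,j = 1..p.
Substitute the sample gammas (Toeplitz matrix and right-hand side of size 2):
  Gamma_p = [[5.5185, 3.2239], [3.2239, 5.5185]]
  r_p     = [3.2239, 3.4029]
Written out:
  5.5185 phi_1 + 3.2239 phi_2 = 3.2239
  3.2239 phi_1 + 5.5185 phi_2 = 3.4029
Solve by Cramer's rule:
  det = gamma(0)^2 - gamma(1)^2 = (5.5185)^2 - (3.2239)^2 = 30.45384225 - 10.39353121 = 20.06031104
  phi_hat_1 = [gamma(1) gamma(0) - gamma(1) gamma(2)] / det = [(3.2239)(5.5185) - (3.2239)(3.4029)] / 20.06031104 = 6.82048284 / 20.06031104 = 0.34
  phi_hat_2 = [gamma(0) gamma(2) - gamma(1)^2] / det = [(5.5185)(3.4029) - (3.2239)^2] / 20.06031104 = 8.38537244 / 20.06031104 = 0.418
So phi_hat = [0.3400, 0.4180].
Therefore phi_hat_2 = 0.4180.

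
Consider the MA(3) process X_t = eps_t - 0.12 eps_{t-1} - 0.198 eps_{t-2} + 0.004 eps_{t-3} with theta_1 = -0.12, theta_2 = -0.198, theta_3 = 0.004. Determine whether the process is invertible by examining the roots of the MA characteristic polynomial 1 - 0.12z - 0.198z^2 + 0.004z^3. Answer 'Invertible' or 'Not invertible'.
\text{Invertible}

The MA(q) characteristic polynomial is P(z) = 1 - 0.12z - 0.198z^2 + 0.004z^3.
Invertibility requires all roots to lie outside the unit circle, i.e. |z| > 1 for every root.
Degree 3: look for a simple real root z0 first, then factor out (1 - z/z0) and solve the remaining quadratic.
Testing z0 = -2.5: P(-2.5) = 1 + (-0.12)(-2.5) + (-0.198)(-2.5)^2 + (0.004)(-2.5)^3
  = 1 + (0.3) + (-1.2375) + (-0.0625) = 0.  So z_0 = -2.5 is a root, |z_0| = 2.5.
Divide out the factor (1 + 0.4 z) = (1 - z/z0) (since 1/z0 = -0.4):
  P(z) = (1 + 0.4 z)(1 + (-0.52) z + (0.01) z^2)
  [check: z-coef -0.52 - (-0.4) = -0.12; z^2-coef 0.01 - (-0.4)(-0.52) = -0.198; z^3-coef -(-0.4)(0.01) = 0.004.]
Remaining roots from the quadratic factor 1 + (-0.52) z + (0.01) z^2:
  Set 1 + (-0.52) z + (0.01) z^2 = 0, i.e. a z^2 + b z + c = 0 with a = 0.01, b = -0.52, c = 1.
  Discriminant D = b^2 - 4ac = (-0.52)^2 - 4*(0.01)*1 = 0.2704 - (0.04) = 0.2304.
  D >= 0, so the roots are real: z = (-b +/- sqrt(D)) / (2a) = (0.52 +/- 0.48) / (0.02).
    z_1 = (0.52 + 0.48) / (0.02) = 50,   |z_1| = 50.
    z_2 = (0.52 - 0.48) / (0.02) = 2,   |z_2| = 2.
Moduli of all roots: 2.5000, 50.0000, 2.0000.
All moduli strictly greater than 1? Yes.
Verdict: Invertible.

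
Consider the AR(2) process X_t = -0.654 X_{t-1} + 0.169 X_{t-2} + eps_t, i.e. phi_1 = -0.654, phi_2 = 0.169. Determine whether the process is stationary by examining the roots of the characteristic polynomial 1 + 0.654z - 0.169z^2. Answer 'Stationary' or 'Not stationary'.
\text{Stationary}

The AR(p) characteristic polynomial is P(z) = 1 + 0.654z - 0.169z^2.
Stationarity requires all roots to lie outside the unit circle, i.e. |z| > 1 for every root.
Set 1 + (0.654) z + (-0.169) z^2 = 0, i.e. a z^2 + b z + c = 0 with a = -0.169, b = 0.654, c = 1.
Discriminant D = b^2 - 4ac = (0.654)^2 - 4*(-0.169)*1 = 0.427716 - (-0.676) = 1.103716.
D >= 0, so the roots are real: z = (-b +/- sqrt(D)) / (2a) = (-0.654 +/- 1.050579) / (-0.338).
  z_1 = (-0.654 + 1.050579) / (-0.338) = -1.1733,   |z_1| = 1.1733.
  z_2 = (-0.654 - 1.050579) / (-0.338) = 5.0431,   |z_2| = 5.0431.
Moduli of all roots: 1.1733, 5.0431.
All moduli strictly greater than 1? Yes.
Verdict: Stationary.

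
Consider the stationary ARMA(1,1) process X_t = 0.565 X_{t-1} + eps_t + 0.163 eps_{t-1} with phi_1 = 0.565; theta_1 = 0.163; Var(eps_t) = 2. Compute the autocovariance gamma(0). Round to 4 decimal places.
\gamma(0) = 3.5570

Multiply the model equation by X_{t-k} and take expectations. With theta_0 = psi_0 = 1 and psi_j the MA(infinity) weights, this gives
  gamma(k) - sum_i phi_i gamma(k-i) = c_k,
  c_k = sigma^2 * sum_{j=k..q} theta_j psi_{j-k}   (c_k = 0 for k > q),
using gamma(-m) = gamma(m).
psi-weights needed (psi_j = theta_j + sum_i phi_i psi_{j-i}):
  psi_1 = theta_1 + phi_1 = 0.163 + (0.565) = 0.728
Right-hand sides:
  c_0 = sigma^2 (1 + theta_1 psi_1) = 2 * (1 + (0.163)(0.728)) = 2 * 1.118664 = 2.237328
  c_1 = sigma^2 theta_1 = 2 * (0.163) = 0.326
  c_2 = 0
Equations for k = 0 and k = 1 (AR order 1):
  gamma(0) = phi_1 gamma(1) + c_0
  gamma(1) = phi_1 gamma(0) + c_1
Substituting the second into the first: gamma(0) (1 - phi_1^2) = c_0 + phi_1 c_1, so
  gamma(0) = (c_0 + phi_1 c_1) / (1 - phi_1^2) = (2.237328 + (0.565)(0.326)) / (1 - (0.565)^2) = 2.421518 / 0.680775 = 3.557002.
Therefore gamma(0) = 3.5570 (to 4 decimal places).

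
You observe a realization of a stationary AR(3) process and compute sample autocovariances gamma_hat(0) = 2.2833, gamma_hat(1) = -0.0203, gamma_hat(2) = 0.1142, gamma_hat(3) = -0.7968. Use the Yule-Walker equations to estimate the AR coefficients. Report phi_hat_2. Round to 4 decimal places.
\hat\phi_{2} = 0.0470

The Yule-Walker equations for an AR(p) process read, in matrix form,
  Gamma_p phi = r_p,   with   (Gamma_p)_{ij} = gamma(|i - j|),
                       (r_p)_i = gamma(i),   i,j = 1..p.
Substitute the sample gammas (Toeplitz matrix and right-hand side of size 3):
  Gamma_p = [[2.2833, -0.0203, 0.1142], [-0.0203, 2.2833, -0.0203], [0.1142, -0.0203, 2.2833]]
  r_p     = [-0.0203, 0.1142, -0.7968]
Written out (R1..R3):
  (R1) 2.2833 phi_1 - 0.0203 phi_2 + 0.1142 phi_3 = -0.0203
  (R2) -0.0203 phi_1 + 2.2833 phi_2 - 0.0203 phi_3 = 0.1142
  (R3) 0.1142 phi_1 - 0.0203 phi_2 + 2.2833 phi_3 = -0.7968
Gaussian elimination:
  R2 <- R2 - (-0.0203/2.2833) R1 = R2 - (-0.008891) R1:  2.28312 phi_2 - 0.019285 phi_3 = 0.11402
  R3 <- R3 - (0.1142/2.2833) R1 = R3 - (0.050015) R1:  -0.019285 phi_2 + 2.277588 phi_3 = -0.795785
  R3 <- R3 - (-0.019285/2.28312) R2 = R3 - (-0.008447) R2:  2.277425 phi_3 = -0.794822
Back-substitution:
  phi_hat_3 = -0.794822 / 2.277425 = -0.349
  phi_hat_2 = (0.11402 - (-0.019285)(-0.349)) / 2.28312 = 0.046992
  phi_hat_1 = (-0.0203 - (-0.0203)(0.046992) - (0.1142)(-0.349)) / 2.2833 = 0.008983
So phi_hat = [0.0090, 0.0470, -0.3490].
Therefore phi_hat_2 = 0.0470.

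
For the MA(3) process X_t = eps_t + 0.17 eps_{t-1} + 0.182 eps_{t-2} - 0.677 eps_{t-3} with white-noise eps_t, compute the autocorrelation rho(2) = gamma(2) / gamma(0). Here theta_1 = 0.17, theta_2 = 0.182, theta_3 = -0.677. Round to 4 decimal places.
\rho(2) = 0.0440

For an MA(q) process with theta_0 = 1, the autocovariance is
  gamma(k) = sigma^2 * sum_{i=0..q-k} theta_i * theta_{i+k},
and rho(k) = gamma(k) / gamma(0). Sigma^2 cancels.
  numerator   = (1)*(0.182) + (0.17)*(-0.677) = 0.06691.
  denominator = (1)^2 + (0.17)^2 + (0.182)^2 + (-0.677)^2 = 1.520353.
  rho(2) = 0.06691 / 1.520353 = 0.0440.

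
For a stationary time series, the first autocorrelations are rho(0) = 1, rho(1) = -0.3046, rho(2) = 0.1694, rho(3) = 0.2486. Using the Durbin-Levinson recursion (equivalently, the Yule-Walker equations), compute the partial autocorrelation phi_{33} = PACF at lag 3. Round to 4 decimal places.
\phi_{33} = 0.3570

The PACF at lag k is phi_{kk}, the last component of the solution
to the Yule-Walker system G_k phi = r_k where
  (G_k)_{ij} = rho(|i - j|), (r_k)_i = rho(i), i,j = 1..k.
Equivalently, Durbin-Levinson gives phi_{kk} iteratively:
  phi_{11} = rho(1)
  phi_{kk} = [rho(k) - sum_{j=1..k-1} phi_{k-1,j} rho(k-j)]
            / [1 - sum_{j=1..k-1} phi_{k-1,j} rho(j)],
  phi_{k,j} = phi_{k-1,j} - phi_{kk} phi_{k-1,k-j},  j = 1..k-1.
Step k = 1:
  phi_11 = rho(1) = -0.3046.
Step k = 2:
  phi_22 = [rho(2) - phi_11 rho(1)] / [1 - phi_11 rho(1)] = [0.1694 - (-0.3046)(-0.3046)] / [1 - (-0.3046)(-0.3046)]
         = 0.07661884 / 0.90721884 = 0.084455.
  Update: phi_21 = phi_11 - phi_22 phi_11 = -0.3046 - (0.084455)(-0.3046) = -0.278875.
Step k = 3:
  phi_33 = [rho(3) - phi_21 rho(2) - phi_22 rho(1)] / [1 - phi_21 rho(1) - phi_22 rho(2)]
    numerator   = 0.2486 - (-0.278875)(0.1694) - (0.084455)(-0.3046) = 0.32156633
    denominator = 1 - (-0.278875)(-0.3046) - (0.084455)(0.1694) = 0.90074802
  phi_33 = 0.32156633 / 0.90074802 = 0.357.
Therefore phi_{33} = 0.3570.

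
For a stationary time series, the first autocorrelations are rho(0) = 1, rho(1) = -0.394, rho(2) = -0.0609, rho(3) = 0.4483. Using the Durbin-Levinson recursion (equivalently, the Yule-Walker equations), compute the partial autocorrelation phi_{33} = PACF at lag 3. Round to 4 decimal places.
\phi_{33} = 0.4020

The PACF at lag k is phi_{kk}, the last component of the solution
to the Yule-Walker system G_k phi = r_k where
  (G_k)_{ij} = rho(|i - j|), (r_k)_i = rho(i), i,j = 1..k.
Equivalently, Durbin-Levinson gives phi_{kk} iteratively:
  phi_{11} = rho(1)
  phi_{kk} = [rho(k) - sum_{j=1..k-1} phi_{k-1,j} rho(k-j)]
            / [1 - sum_{j=1..k-1} phi_{k-1,j} rho(j)],
  phi_{k,j} = phi_{k-1,j} - phi_{kk} phi_{k-1,k-j},  j = 1..k-1.
Step k = 1:
  phi_11 = rho(1) = -0.394.
Step k = 2:
  phi_22 = [rho(2) - phi_11 rho(1)] / [1 - phi_11 rho(1)] = [-0.0609 - (-0.394)(-0.394)] / [1 - (-0.394)(-0.394)]
         = -0.216136 / 0.844764 = -0.255854.
  Update: phi_21 = phi_11 - phi_22 phi_11 = -0.394 - (-0.255854)(-0.394) = -0.494806.
Step k = 3:
  phi_33 = [rho(3) - phi_21 rho(2) - phi_22 rho(1)] / [1 - phi_21 rho(1) - phi_22 rho(2)]
    numerator   = 0.4483 - (-0.494806)(-0.0609) - (-0.255854)(-0.394) = 0.31735993
    denominator = 1 - (-0.494806)(-0.394) - (-0.255854)(-0.0609) = 0.7894648
  phi_33 = 0.31735993 / 0.7894648 = 0.402.
Therefore phi_{33} = 0.4020.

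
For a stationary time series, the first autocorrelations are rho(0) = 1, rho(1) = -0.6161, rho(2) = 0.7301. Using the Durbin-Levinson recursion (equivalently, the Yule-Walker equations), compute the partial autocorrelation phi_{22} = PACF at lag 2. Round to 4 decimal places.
\phi_{22} = 0.5650

The PACF at lag k is phi_{kk}, the last component of the solution
to the Yule-Walker system G_k phi = r_k where
  (G_k)_{ij} = rho(|i - j|), (r_k)_i = rho(i), i,j = 1..k.
Equivalently, Durbin-Levinson gives phi_{kk} iteratively:
  phi_{11} = rho(1)
  phi_{kk} = [rho(k) - sum_{j=1..k-1} phi_{k-1,j} rho(k-j)]
            / [1 - sum_{j=1..k-1} phi_{k-1,j} rho(j)],
  phi_{k,j} = phi_{k-1,j} - phi_{kk} phi_{k-1,k-j},  j = 1..k-1.
Step k = 1:
  phi_11 = rho(1) = -0.6161.
Step k = 2:
  phi_22 = [rho(2) - phi_11 rho(1)] / [1 - phi_11 rho(1)] = [0.7301 - (-0.6161)(-0.6161)] / [1 - (-0.6161)(-0.6161)]
         = 0.35052079 / 0.62042079 = 0.565.
Therefore phi_{22} = 0.5650.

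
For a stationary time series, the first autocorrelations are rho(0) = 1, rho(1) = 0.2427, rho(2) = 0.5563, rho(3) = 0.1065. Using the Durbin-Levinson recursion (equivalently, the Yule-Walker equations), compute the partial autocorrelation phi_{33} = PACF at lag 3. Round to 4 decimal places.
\phi_{33} = -0.1260

The PACF at lag k is phi_{kk}, the last component of the solution
to the Yule-Walker system G_k phi = r_k where
  (G_k)_{ij} = rho(|i - j|), (r_k)_i = rho(i), i,j = 1..k.
Equivalently, Durbin-Levinson gives phi_{kk} iteratively:
  phi_{11} = rho(1)
  phi_{kk} = [rho(k) - sum_{j=1..k-1} phi_{k-1,j} rho(k-j)]
            / [1 - sum_{j=1..k-1} phi_{k-1,j} rho(j)],
  phi_{k,j} = phi_{k-1,j} - phi_{kk} phi_{k-1,k-j},  j = 1..k-1.
Step k = 1:
  phi_11 = rho(1) = 0.2427.
Step k = 2:
  phi_22 = [rho(2) - phi_11 rho(1)] / [1 - phi_11 rho(1)] = [0.5563 - (0.2427)(0.2427)] / [1 - (0.2427)(0.2427)]
         = 0.49739671 / 0.94109671 = 0.528529.
  Update: phi_21 = phi_11 - phi_22 phi_11 = 0.2427 - (0.528529)(0.2427) = 0.114426.
Step k = 3:
  phi_33 = [rho(3) - phi_21 rho(2) - phi_22 rho(1)] / [1 - phi_21 rho(1) - phi_22 rho(2)]
    numerator   = 0.1065 - (0.114426)(0.5563) - (0.528529)(0.2427) = -0.08542916
    denominator = 1 - (0.114426)(0.2427) - (0.528529)(0.5563) = 0.67820823
  phi_33 = -0.08542916 / 0.67820823 = -0.126.
Therefore phi_{33} = -0.1260.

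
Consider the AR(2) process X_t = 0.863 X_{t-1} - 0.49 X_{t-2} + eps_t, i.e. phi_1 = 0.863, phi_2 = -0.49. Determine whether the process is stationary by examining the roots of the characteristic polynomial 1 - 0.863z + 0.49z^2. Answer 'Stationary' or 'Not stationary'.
\text{Stationary}

The AR(p) characteristic polynomial is P(z) = 1 - 0.863z + 0.49z^2.
Stationarity requires all roots to lie outside the unit circle, i.e. |z| > 1 for every root.
Set 1 + (-0.863) z + (0.49) z^2 = 0, i.e. a z^2 + b z + c = 0 with a = 0.49, b = -0.863, c = 1.
Discriminant D = b^2 - 4ac = (-0.863)^2 - 4*(0.49)*1 = 0.744769 - (1.96) = -1.215231.
D < 0, so the roots are the complex-conjugate pair z = (-b +/- i sqrt(-D)) / (2a) = 0.8806 +/- 1.1249i.
For a conjugate pair |z|^2 = z * conj(z) = (product of roots) = c/a = 1/(0.49) = 2.040816, so |z| = sqrt(2.040816) = 1.4286 for both roots.
Moduli of all roots: 1.4286, 1.4286.
All moduli strictly greater than 1? Yes.
Verdict: Stationary.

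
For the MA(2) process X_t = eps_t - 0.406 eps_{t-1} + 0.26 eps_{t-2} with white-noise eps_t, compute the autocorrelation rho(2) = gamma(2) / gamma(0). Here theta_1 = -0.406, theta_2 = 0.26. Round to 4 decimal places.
\rho(2) = 0.2110

For an MA(q) process with theta_0 = 1, the autocovariance is
  gamma(k) = sigma^2 * sum_{i=0..q-k} theta_i * theta_{i+k},
and rho(k) = gamma(k) / gamma(0). Sigma^2 cancels.
  numerator   = (1)*(0.26) = 0.26.
  denominator = (1)^2 + (-0.406)^2 + (0.26)^2 = 1.232436.
  rho(2) = 0.26 / 1.232436 = 0.2110.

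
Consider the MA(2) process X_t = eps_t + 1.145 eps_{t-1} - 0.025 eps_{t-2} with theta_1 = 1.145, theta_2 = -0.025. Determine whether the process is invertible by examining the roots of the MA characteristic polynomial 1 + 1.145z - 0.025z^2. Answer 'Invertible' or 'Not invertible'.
\text{Not invertible}

The MA(q) characteristic polynomial is P(z) = 1 + 1.145z - 0.025z^2.
Invertibility requires all roots to lie outside the unit circle, i.e. |z| > 1 for every root.
Set 1 + (1.145) z + (-0.025) z^2 = 0, i.e. a z^2 + b z + c = 0 with a = -0.025, b = 1.145, c = 1.
Discriminant D = b^2 - 4ac = (1.145)^2 - 4*(-0.025)*1 = 1.311025 - (-0.1) = 1.411025.
D >= 0, so the roots are real: z = (-b +/- sqrt(D)) / (2a) = (-1.145 +/- 1.187866) / (-0.05).
  z_1 = (-1.145 + 1.187866) / (-0.05) = -0.8573,   |z_1| = 0.8573.
  z_2 = (-1.145 - 1.187866) / (-0.05) = 46.6573,   |z_2| = 46.6573.
Moduli of all roots: 0.8573, 46.6573.
All moduli strictly greater than 1? No.
Verdict: Not invertible.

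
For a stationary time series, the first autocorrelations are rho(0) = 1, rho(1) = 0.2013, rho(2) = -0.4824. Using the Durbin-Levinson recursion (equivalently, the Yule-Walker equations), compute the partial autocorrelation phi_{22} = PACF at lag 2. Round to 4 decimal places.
\phi_{22} = -0.5450

The PACF at lag k is phi_{kk}, the last component of the solution
to the Yule-Walker system G_k phi = r_k where
  (G_k)_{ij} = rho(|i - j|), (r_k)_i = rho(i), i,j = 1..k.
Equivalently, Durbin-Levinson gives phi_{kk} iteratively:
  phi_{11} = rho(1)
  phi_{kk} = [rho(k) - sum_{j=1..k-1} phi_{k-1,j} rho(k-j)]
            / [1 - sum_{j=1..k-1} phi_{k-1,j} rho(j)],
  phi_{k,j} = phi_{k-1,j} - phi_{kk} phi_{k-1,k-j},  j = 1..k-1.
Step k = 1:
  phi_11 = rho(1) = 0.2013.
Step k = 2:
  phi_22 = [rho(2) - phi_11 rho(1)] / [1 - phi_11 rho(1)] = [-0.4824 - (0.2013)(0.2013)] / [1 - (0.2013)(0.2013)]
         = -0.52292169 / 0.95947831 = -0.545.
Therefore phi_{22} = -0.5450.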